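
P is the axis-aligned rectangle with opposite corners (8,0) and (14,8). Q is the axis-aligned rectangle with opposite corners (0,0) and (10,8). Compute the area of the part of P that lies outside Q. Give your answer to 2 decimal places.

|P∩Q|: x∈[8,10], y∈[0,8] → 2·8 = 16.
|P| = 48.
|P ∖ Q| = |P| − |P∩Q| = 48 − 16 = 32.00.

32.00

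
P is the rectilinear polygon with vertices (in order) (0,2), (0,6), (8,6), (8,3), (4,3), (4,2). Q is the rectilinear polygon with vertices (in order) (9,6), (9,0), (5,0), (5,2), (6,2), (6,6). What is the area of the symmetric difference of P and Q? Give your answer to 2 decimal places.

36.00

|P| = 28, |Q| = 20, |P∩Q| = 6.
|P △ Q| = |P| + |Q| − 2·|P∩Q| = 28 + 20 − 12 = 36.00.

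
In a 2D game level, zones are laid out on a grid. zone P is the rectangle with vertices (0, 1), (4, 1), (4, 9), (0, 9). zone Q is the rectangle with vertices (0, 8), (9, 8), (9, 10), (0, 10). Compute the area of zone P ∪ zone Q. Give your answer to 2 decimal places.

46.00

By inclusion–exclusion:
Individual areas: |zone P| = 32, |zone Q| = 18.
|zone P∩zone Q|: x∈[0,4], y∈[8,9] → 4·1 = 4.
|zone P ∪ zone Q| = 50 − 4 = 46.00.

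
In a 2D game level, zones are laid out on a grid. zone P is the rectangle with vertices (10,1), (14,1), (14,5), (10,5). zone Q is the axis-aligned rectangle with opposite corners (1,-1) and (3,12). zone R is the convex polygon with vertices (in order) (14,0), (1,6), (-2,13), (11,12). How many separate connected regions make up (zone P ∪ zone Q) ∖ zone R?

(zone P ∪ zone Q) ∖ zone R splits into 3 disjoint pieces (area 3, area 0.7756, area 13.0769).

3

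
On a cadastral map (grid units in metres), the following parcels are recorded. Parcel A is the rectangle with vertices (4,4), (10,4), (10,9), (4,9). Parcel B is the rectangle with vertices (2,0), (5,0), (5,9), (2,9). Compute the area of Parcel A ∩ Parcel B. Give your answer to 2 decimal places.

|Parcel A∩Parcel B|: x∈[4,5], y∈[4,9] → 1·5 = 5.

5.00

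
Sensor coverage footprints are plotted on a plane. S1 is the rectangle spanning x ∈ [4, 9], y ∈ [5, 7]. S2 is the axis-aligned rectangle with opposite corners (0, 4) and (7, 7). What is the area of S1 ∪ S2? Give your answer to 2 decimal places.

By inclusion–exclusion:
Individual areas: |S1| = 10, |S2| = 21.
|S1∩S2|: x∈[4,7], y∈[5,7] → 3·2 = 6.
|S1 ∪ S2| = 31 − 6 = 25.00.

25.00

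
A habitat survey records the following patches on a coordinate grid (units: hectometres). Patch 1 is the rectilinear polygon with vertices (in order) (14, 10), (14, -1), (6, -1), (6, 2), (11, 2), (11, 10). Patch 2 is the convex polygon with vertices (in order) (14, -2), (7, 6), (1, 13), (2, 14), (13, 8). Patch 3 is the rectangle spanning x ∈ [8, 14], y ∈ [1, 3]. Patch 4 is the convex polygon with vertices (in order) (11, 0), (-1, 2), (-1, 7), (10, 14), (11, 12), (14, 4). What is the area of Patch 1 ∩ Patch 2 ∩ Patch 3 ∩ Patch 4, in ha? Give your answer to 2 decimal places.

3.06

The intersection is the polygon with vertices (11,2), (11,3), (13.25,3), (11.75,1), (11.375,1), (10.5,2).
By the shoelace formula its area is 3.06.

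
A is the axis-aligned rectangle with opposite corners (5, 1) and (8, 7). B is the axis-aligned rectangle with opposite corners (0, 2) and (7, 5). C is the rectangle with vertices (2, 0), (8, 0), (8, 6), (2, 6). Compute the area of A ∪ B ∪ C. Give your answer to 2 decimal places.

45.00

By inclusion–exclusion:
Individual areas: |A| = 18, |B| = 21, |C| = 36.
|A∩B|: x∈[5,7], y∈[2,5] → 2·3 = 6.
|A∩C|: x∈[5,8], y∈[1,6] → 3·5 = 15.
|B∩C|: x∈[2,7], y∈[2,5] → 5·3 = 15.
|A∩B∩C| = 6.
|A ∪ B ∪ C| = 75 − 36 + 6 = 45.00.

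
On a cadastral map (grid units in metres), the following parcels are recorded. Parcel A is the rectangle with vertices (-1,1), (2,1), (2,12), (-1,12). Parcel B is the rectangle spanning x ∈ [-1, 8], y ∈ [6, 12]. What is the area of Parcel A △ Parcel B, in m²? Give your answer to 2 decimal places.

|Parcel A∩Parcel B|: x∈[-1,2], y∈[6,12] → 3·6 = 18.
|Parcel A △ Parcel B| = |Parcel A| + |Parcel B| − 2·|Parcel A∩Parcel B| = 33 + 54 − 36 = 51.00.

51.00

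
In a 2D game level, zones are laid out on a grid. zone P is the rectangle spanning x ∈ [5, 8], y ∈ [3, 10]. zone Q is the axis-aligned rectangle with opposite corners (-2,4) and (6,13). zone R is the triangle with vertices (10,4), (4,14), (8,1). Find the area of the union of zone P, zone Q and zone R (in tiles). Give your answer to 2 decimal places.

94.23

By inclusion–exclusion:
Individual areas: |zone P| = 21, |zone Q| = 72, |zone R| = 19.
|zone P∩zone Q|: x∈[5,6], y∈[4,10] → 1·6 = 6.
|zone P∩zone R| = 9.7128.
|zone Q∩zone R| = 3.0205.
|zone P∩zone Q∩zone R| = 0.9615.
|zone P ∪ zone Q ∪ zone R| = 112 − 18.7333 + 0.9615 = 94.23.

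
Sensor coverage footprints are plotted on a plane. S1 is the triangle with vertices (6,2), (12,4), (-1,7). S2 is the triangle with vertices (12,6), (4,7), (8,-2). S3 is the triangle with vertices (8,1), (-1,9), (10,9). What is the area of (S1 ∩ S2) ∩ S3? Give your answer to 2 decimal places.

8.87

The region (S1 ∩ S2) ∩ S3 is the polygon with vertices (4.571,5.714), (8.927,4.709), (8.454,2.818), (6.636,2.212), (5.796,2.959).
By the shoelace formula its area is 8.87.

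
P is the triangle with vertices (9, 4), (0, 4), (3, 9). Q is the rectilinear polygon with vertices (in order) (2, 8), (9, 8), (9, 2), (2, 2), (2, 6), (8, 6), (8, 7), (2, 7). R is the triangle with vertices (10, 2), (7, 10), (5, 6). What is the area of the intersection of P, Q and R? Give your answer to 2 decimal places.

3.10

The intersection is the polygon with vertices (6.6,6), (9,4), (7.5,4), (5,6).
By the shoelace formula its area is 3.10.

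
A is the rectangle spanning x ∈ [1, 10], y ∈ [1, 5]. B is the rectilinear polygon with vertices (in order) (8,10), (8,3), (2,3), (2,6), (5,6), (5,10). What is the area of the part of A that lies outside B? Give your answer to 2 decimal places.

24.00

|A| = 36, |A∩B| = 12.
|A ∖ B| = |A| − |A∩B| = 36 − 12 = 24.00.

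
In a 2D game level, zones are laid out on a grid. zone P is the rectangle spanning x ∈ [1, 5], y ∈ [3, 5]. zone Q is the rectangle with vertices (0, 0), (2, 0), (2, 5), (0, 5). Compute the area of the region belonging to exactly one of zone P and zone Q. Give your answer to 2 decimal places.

14.00

|zone P∩zone Q|: x∈[1,2], y∈[3,5] → 1·2 = 2.
|zone P △ zone Q| = |zone P| + |zone Q| − 2·|zone P∩zone Q| = 8 + 10 − 4 = 14.00.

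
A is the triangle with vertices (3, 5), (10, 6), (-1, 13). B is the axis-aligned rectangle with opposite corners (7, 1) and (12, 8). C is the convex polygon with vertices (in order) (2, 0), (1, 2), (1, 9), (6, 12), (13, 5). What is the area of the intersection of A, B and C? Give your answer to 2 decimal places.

3.51

The intersection is the polygon with vertices (7,5.571), (7,7.909), (10,6).
By the shoelace formula its area is 3.51.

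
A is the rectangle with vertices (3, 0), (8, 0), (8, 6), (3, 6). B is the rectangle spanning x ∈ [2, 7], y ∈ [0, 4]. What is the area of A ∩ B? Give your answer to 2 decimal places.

16.00

|A∩B|: x∈[3,7], y∈[0,4] → 4·4 = 16.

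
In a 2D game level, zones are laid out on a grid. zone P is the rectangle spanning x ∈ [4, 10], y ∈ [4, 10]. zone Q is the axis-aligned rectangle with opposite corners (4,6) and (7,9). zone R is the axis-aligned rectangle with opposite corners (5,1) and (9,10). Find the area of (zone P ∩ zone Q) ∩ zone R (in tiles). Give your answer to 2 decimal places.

The region (zone P ∩ zone Q) ∩ zone R is the polygon with vertices (7,9), (7,6), (5,6), (5,9).
By the shoelace formula its area is 6.00.

6.00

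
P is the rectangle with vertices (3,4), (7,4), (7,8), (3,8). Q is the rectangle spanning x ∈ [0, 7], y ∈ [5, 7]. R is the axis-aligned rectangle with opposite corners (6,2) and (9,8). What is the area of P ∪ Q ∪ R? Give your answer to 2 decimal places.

By inclusion–exclusion:
Individual areas: |P| = 16, |Q| = 14, |R| = 18.
|P∩Q|: x∈[3,7], y∈[5,7] → 4·2 = 8.
|P∩R|: x∈[6,7], y∈[4,8] → 1·4 = 4.
|Q∩R|: x∈[6,7], y∈[5,7] → 1·2 = 2.
|P∩Q∩R| = 2.
|P ∪ Q ∪ R| = 48 − 14 + 2 = 36.00.

36.00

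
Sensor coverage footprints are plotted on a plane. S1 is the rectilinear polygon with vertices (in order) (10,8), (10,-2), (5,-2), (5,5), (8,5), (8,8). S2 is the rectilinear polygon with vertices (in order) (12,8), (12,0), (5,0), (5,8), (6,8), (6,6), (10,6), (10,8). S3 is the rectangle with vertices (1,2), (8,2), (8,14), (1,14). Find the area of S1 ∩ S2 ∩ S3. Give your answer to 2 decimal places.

9.00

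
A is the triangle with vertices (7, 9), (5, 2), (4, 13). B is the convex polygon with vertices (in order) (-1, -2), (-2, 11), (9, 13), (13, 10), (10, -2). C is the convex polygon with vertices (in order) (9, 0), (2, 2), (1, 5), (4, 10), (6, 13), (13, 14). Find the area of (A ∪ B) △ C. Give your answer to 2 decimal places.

|A ∪ B| = 183.7358.
|(A ∪ B) ∩ C| = 92.9513.
|(A ∪ B) △ C| = 183.7358 + 101.5 − 185.9026 = 99.33.

99.33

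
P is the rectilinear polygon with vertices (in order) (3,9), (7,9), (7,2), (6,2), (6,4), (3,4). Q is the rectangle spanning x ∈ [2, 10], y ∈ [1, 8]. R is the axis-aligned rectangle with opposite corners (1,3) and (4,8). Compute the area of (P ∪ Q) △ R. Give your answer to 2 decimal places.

|P ∪ Q| = 60.
|(P ∪ Q) ∩ R| = 10.
|(P ∪ Q) △ R| = 60 + 15 − 20 = 55.00.

55.00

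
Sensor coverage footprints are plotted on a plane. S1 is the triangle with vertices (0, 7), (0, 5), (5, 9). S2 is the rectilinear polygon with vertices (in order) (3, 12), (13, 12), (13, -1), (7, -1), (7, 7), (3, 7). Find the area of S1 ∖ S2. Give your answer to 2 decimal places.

4.20

|S1| = 5, |S1∩S2| = 0.8.
|S1 ∖ S2| = |S1| − |S1∩S2| = 5 − 0.8 = 4.20.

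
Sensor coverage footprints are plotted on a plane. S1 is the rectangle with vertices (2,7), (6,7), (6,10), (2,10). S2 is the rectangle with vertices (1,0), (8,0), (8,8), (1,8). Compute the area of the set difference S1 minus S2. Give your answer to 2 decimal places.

8.00

|S1∩S2|: x∈[2,6], y∈[7,8] → 4·1 = 4.
|S1| = 12.
|S1 ∖ S2| = |S1| − |S1∩S2| = 12 − 4 = 8.00.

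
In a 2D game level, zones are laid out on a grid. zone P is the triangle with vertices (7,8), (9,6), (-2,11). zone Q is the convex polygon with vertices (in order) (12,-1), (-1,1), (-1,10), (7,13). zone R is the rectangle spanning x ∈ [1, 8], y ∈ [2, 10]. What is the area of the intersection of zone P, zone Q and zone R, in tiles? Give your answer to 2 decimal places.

The intersection is the polygon with vertices (1,9.636), (1,10), (1,10), (7,8), (8,7), (8,6.455).
By the shoelace formula its area is 5.18.

5.18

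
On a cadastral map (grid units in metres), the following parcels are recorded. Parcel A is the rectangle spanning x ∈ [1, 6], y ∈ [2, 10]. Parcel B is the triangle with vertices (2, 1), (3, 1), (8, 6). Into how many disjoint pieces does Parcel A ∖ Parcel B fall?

2

Parcel A ∖ Parcel B splits into 2 disjoint pieces (area 2, area 36.7333).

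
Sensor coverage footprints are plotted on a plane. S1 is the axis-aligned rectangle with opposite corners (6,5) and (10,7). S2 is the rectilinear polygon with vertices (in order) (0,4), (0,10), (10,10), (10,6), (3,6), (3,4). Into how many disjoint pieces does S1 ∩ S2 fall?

1

S1 ∩ S2 is a single connected region.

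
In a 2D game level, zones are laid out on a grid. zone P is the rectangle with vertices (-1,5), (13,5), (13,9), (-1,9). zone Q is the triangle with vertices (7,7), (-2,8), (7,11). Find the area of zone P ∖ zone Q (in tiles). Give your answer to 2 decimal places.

44.22

|zone P| = 56, |zone P∩zone Q| = 11.7778.
|zone P ∖ zone Q| = |zone P| − |zone P∩zone Q| = 56 − 11.7778 = 44.22.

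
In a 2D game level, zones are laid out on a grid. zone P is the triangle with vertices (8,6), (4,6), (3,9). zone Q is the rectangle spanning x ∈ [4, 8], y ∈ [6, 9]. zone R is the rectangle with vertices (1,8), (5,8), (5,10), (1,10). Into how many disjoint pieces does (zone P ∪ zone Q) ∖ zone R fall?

(zone P ∪ zone Q) ∖ zone R is a single connected region.

1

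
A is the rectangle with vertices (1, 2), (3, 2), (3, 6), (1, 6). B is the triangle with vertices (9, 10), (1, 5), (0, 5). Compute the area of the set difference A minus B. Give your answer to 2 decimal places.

|A| = 8, |A∩B| = 0.6222.
|A ∖ B| = |A| − |A∩B| = 8 − 0.6222 = 7.38.

7.38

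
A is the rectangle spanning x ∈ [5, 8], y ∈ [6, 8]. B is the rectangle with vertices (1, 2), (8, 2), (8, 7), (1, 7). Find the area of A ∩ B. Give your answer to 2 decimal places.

3.00

|A∩B|: x∈[5,8], y∈[6,7] → 3·1 = 3.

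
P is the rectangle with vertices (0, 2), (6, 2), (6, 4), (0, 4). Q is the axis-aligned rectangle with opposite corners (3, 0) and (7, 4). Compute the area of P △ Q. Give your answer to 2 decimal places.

|P∩Q|: x∈[3,6], y∈[2,4] → 3·2 = 6.
|P △ Q| = |P| + |Q| − 2·|P∩Q| = 12 + 16 − 12 = 16.00.

16.00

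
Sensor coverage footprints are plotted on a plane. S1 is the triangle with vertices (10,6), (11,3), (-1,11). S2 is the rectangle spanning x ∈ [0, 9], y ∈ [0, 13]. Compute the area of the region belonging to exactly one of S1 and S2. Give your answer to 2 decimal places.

110.00

|S1| = 14, |S2| = 117, |S1∩S2| = 10.5.
|S1 △ S2| = |S1| + |S2| − 2·|S1∩S2| = 14 + 117 − 21 = 110.00.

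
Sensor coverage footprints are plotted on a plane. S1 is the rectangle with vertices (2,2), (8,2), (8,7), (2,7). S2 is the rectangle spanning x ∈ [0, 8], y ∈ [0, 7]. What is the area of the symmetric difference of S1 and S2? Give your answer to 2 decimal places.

26.00

|S1∩S2|: x∈[2,8], y∈[2,7] → 6·5 = 30.
|S1 △ S2| = |S1| + |S2| − 2·|S1∩S2| = 30 + 56 − 60 = 26.00.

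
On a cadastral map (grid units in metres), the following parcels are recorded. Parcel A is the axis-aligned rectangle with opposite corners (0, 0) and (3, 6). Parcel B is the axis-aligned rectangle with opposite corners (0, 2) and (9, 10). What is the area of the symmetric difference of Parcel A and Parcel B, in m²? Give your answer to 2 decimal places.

66.00

|Parcel A∩Parcel B|: x∈[0,3], y∈[2,6] → 3·4 = 12.
|Parcel A △ Parcel B| = |Parcel A| + |Parcel B| − 2·|Parcel A∩Parcel B| = 18 + 72 − 24 = 66.00.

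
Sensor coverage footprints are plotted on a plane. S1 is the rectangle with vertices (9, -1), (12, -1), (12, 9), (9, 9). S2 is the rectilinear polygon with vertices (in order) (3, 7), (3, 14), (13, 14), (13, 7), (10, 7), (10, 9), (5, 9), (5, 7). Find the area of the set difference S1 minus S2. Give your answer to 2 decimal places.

26.00

|S1| = 30, |S1∩S2| = 4.
|S1 ∖ S2| = |S1| − |S1∩S2| = 30 − 4 = 26.00.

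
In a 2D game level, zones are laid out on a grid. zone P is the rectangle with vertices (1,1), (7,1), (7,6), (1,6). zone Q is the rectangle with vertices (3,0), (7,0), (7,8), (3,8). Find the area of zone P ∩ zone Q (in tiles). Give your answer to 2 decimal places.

|zone P∩zone Q|: x∈[3,7], y∈[1,6] → 4·5 = 20.

20.00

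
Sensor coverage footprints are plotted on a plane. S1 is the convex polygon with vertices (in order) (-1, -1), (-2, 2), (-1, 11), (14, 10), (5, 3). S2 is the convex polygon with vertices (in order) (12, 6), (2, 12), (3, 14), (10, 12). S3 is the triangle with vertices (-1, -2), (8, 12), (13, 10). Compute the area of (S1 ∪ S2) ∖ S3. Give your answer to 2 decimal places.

|S1 ∪ S2| = 119.2731.
|(S1 ∪ S2) ∩ S3| = 41.0199.
|(S1 ∪ S2) ∖ S3| = 119.2731 − 41.0199 = 78.25.

78.25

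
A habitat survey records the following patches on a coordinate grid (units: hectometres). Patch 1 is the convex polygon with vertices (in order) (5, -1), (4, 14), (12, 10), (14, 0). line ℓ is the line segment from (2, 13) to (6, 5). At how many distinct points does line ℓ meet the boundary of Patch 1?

The segment meets the boundary at (4.385,8.231).

1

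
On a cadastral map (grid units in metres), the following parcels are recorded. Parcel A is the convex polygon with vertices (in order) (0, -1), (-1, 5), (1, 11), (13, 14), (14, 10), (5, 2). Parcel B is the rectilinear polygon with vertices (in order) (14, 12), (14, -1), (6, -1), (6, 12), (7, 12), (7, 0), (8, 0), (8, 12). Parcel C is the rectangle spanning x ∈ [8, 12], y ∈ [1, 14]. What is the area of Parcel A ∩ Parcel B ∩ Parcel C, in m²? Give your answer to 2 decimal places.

The intersection is the polygon with vertices (8,4.667), (8,12), (12,12), (12,8.222).
By the shoelace formula its area is 22.22.

22.22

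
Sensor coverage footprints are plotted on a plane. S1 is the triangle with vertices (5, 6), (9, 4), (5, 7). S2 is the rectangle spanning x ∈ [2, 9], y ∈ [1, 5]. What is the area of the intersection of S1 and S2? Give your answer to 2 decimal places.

The intersection is the polygon with vertices (7,5), (7.667,5), (9,4).
By the shoelace formula its area is 0.33.

0.33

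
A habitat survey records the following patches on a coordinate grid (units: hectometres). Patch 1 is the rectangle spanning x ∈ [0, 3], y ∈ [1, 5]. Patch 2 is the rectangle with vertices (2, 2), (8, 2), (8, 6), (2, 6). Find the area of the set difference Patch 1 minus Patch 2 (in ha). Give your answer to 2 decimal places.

|Patch 1∩Patch 2|: x∈[2,3], y∈[2,5] → 1·3 = 3.
|Patch 1| = 12.
|Patch 1 ∖ Patch 2| = |Patch 1| − |Patch 1∩Patch 2| = 12 − 3 = 9.00.

9.00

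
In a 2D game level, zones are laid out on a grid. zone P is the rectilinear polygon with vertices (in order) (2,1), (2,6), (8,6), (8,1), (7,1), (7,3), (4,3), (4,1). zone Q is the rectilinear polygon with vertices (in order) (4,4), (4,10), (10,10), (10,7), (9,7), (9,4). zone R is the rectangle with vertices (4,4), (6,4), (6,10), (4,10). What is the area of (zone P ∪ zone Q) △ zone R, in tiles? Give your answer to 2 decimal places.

37.00

|zone P ∪ zone Q| = 49.
|(zone P ∪ zone Q) ∩ zone R| = 12.
|(zone P ∪ zone Q) △ zone R| = 49 + 12 − 24 = 37.00.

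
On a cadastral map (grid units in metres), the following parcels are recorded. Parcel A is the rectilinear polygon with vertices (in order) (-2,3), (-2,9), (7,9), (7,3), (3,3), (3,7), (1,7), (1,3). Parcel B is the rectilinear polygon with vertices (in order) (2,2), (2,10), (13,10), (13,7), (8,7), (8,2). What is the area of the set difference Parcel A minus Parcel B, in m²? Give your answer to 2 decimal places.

|Parcel A| = 46, |Parcel A∩Parcel B| = 26.
|Parcel A ∖ Parcel B| = |Parcel A| − |Parcel A∩Parcel B| = 46 − 26 = 20.00.

20.00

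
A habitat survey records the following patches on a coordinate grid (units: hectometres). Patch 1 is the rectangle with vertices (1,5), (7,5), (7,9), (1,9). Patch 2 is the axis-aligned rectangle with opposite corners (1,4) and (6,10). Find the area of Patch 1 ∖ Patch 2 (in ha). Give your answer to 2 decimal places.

|Patch 1∩Patch 2|: x∈[1,6], y∈[5,9] → 5·4 = 20.
|Patch 1| = 24.
|Patch 1 ∖ Patch 2| = |Patch 1| − |Patch 1∩Patch 2| = 24 − 20 = 4.00.

4.00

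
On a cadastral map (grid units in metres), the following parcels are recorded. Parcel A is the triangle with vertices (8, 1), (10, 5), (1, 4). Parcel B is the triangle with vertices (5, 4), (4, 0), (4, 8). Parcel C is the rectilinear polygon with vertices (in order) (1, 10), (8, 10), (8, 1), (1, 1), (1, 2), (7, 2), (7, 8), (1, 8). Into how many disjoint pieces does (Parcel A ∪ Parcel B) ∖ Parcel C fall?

3

(Parcel A ∪ Parcel B) ∖ Parcel C splits into 3 disjoint pieces (area 3.7778, area 11.3003, area 0.125).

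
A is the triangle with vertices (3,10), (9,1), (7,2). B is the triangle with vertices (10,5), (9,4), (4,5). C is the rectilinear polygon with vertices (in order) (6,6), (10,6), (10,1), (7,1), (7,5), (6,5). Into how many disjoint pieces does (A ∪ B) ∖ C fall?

1

(A ∪ B) ∖ C is a single connected region.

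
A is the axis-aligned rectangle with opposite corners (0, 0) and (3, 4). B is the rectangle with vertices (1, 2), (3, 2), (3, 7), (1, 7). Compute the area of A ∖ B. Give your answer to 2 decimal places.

|A∩B|: x∈[1,3], y∈[2,4] → 2·2 = 4.
|A| = 12.
|A ∖ B| = |A| − |A∩B| = 12 − 4 = 8.00.

8.00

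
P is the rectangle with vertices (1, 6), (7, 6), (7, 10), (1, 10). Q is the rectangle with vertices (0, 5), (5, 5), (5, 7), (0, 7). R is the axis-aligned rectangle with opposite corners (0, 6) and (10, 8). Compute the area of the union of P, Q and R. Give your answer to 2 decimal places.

37.00

By inclusion–exclusion:
Individual areas: |P| = 24, |Q| = 10, |R| = 20.
|P∩Q|: x∈[1,5], y∈[6,7] → 4·1 = 4.
|P∩R|: x∈[1,7], y∈[6,8] → 6·2 = 12.
|Q∩R|: x∈[0,5], y∈[6,7] → 5·1 = 5.
|P∩Q∩R| = 4.
|P ∪ Q ∪ R| = 54 − 21 + 4 = 37.00.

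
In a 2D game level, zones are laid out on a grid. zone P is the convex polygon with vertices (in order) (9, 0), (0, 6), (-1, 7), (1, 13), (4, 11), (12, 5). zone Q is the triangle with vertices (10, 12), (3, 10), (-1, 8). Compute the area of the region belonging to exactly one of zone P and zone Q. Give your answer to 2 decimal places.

78.06

|zone P| = 79, |zone Q| = 3, |zone P∩zone Q| = 1.9678.
|zone P △ zone Q| = |zone P| + |zone Q| − 2·|zone P∩zone Q| = 79 + 3 − 3.9357 = 78.06.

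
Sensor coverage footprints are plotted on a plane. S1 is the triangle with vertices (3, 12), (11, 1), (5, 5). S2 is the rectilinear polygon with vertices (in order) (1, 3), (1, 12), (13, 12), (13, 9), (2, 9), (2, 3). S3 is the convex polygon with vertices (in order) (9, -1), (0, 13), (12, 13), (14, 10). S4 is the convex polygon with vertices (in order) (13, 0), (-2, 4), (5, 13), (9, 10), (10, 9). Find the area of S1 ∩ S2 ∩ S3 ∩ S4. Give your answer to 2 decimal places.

1.78

The intersection is the polygon with vertices (3.328,10.851), (3.591,11.188), (5.182,9), (3.857,9).
By the shoelace formula its area is 1.78.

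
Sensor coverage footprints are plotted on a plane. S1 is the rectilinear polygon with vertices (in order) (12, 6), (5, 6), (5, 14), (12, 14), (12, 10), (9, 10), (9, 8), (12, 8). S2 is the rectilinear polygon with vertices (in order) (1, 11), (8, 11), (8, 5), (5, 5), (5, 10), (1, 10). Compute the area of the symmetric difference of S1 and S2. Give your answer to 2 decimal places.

42.00

|S1| = 50, |S2| = 22, |S1∩S2| = 15.
|S1 △ S2| = |S1| + |S2| − 2·|S1∩S2| = 50 + 22 − 30 = 42.00.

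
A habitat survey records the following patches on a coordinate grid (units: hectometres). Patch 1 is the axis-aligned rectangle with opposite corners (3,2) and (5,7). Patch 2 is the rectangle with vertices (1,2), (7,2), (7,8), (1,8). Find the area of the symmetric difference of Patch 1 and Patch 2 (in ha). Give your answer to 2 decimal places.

|Patch 1∩Patch 2|: x∈[3,5], y∈[2,7] → 2·5 = 10.
|Patch 1 △ Patch 2| = |Patch 1| + |Patch 2| − 2·|Patch 1∩Patch 2| = 10 + 36 − 20 = 26.00.

26.00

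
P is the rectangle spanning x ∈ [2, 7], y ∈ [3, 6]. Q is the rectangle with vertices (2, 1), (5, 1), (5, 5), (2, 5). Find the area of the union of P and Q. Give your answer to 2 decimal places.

21.00

By inclusion–exclusion:
Individual areas: |P| = 15, |Q| = 12.
|P∩Q|: x∈[2,5], y∈[3,5] → 3·2 = 6.
|P ∪ Q| = 27 − 6 = 21.00.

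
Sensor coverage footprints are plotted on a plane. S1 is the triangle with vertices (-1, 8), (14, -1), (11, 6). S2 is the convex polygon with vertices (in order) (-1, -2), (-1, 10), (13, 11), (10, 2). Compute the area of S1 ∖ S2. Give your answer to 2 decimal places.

|S1| = 39, |S1∩S2| = 28.707.
|S1 ∖ S2| = |S1| − |S1∩S2| = 39 − 28.707 = 10.29.

10.29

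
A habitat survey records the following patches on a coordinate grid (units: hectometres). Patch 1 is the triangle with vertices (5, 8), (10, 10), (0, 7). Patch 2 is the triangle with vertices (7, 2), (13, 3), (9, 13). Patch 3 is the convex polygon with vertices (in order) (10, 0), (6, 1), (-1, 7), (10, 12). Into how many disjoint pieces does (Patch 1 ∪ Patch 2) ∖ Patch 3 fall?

(Patch 1 ∪ Patch 2) ∖ Patch 3 splits into 2 disjoint pieces (area 0.5677, area 12).

2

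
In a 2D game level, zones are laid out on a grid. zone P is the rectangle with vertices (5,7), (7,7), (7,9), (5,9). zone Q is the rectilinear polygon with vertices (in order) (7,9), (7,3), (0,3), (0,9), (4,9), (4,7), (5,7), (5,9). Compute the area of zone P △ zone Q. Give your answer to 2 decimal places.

36.00

|zone P| = 4, |zone Q| = 40, |zone P∩zone Q| = 4.
|zone P △ zone Q| = |zone P| + |zone Q| − 2·|zone P∩zone Q| = 4 + 40 − 8 = 36.00.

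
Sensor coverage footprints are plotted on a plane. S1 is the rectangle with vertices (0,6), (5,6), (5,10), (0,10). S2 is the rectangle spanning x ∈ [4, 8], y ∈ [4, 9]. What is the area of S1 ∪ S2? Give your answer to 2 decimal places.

By inclusion–exclusion:
Individual areas: |S1| = 20, |S2| = 20.
|S1∩S2|: x∈[4,5], y∈[6,9] → 1·3 = 3.
|S1 ∪ S2| = 40 − 3 = 37.00.

37.00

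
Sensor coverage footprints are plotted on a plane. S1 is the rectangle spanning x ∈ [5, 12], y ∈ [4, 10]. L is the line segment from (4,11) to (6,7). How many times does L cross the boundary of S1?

The segment meets the boundary at (5,9).

1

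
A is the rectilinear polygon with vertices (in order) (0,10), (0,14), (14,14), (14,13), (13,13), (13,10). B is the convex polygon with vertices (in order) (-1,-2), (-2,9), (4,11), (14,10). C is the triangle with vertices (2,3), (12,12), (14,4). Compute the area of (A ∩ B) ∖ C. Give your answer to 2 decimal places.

5.76

|A ∩ B| = 6.45.
|(A ∩ B) ∩ C| = 0.6868.
|(A ∩ B) ∖ C| = 6.45 − 0.6868 = 5.76.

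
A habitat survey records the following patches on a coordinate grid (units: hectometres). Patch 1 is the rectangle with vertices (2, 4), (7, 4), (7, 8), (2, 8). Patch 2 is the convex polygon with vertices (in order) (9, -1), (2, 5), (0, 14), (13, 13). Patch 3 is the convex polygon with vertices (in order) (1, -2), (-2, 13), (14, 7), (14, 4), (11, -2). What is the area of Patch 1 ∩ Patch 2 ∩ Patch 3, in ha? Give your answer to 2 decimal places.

The intersection is the polygon with vertices (7,8), (7,4), (3.167,4), (2,5), (2,8).
By the shoelace formula its area is 19.42.

19.42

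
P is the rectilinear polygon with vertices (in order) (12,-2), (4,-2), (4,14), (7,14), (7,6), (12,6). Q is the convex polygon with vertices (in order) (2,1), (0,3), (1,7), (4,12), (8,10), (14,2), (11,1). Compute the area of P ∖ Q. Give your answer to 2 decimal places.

|P| = 88, |P∩Q| = 54.9167.
|P ∖ Q| = |P| − |P∩Q| = 88 − 54.9167 = 33.08.

33.08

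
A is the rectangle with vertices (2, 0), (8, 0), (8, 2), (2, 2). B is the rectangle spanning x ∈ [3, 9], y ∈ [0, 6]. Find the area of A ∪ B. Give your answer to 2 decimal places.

38.00

By inclusion–exclusion:
Individual areas: |A| = 12, |B| = 36.
|A∩B|: x∈[3,8], y∈[0,2] → 5·2 = 10.
|A ∪ B| = 48 − 10 = 38.00.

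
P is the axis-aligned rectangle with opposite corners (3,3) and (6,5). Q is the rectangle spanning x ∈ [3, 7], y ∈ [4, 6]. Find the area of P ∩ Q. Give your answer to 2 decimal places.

3.00

|P∩Q|: x∈[3,6], y∈[4,5] → 3·1 = 3.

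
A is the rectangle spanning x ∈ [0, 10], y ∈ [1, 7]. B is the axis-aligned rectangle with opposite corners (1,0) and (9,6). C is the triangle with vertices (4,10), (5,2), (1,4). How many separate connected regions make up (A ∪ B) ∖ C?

(A ∪ B) ∖ C is a single connected region.

1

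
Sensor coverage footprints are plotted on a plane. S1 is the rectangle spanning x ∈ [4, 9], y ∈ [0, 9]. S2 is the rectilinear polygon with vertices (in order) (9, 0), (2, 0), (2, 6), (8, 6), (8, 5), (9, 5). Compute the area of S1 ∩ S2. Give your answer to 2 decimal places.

The intersection is the polygon with vertices (9,0), (4,0), (4,6), (8,6), (8,5), (9,5).
By the shoelace formula its area is 29.00.

29.00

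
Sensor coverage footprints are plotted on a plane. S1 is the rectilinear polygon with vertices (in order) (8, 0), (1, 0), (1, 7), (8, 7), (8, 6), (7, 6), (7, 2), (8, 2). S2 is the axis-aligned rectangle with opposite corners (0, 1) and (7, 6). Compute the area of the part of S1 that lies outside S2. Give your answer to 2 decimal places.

15.00

|S1| = 45, |S1∩S2| = 30.
|S1 ∖ S2| = |S1| − |S1∩S2| = 45 − 30 = 15.00.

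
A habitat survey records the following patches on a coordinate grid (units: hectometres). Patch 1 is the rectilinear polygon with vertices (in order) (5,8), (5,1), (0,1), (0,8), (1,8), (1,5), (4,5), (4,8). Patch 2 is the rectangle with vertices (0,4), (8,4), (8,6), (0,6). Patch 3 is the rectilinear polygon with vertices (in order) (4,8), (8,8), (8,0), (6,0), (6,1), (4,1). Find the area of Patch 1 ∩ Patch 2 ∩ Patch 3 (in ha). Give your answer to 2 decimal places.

The intersection is the polygon with vertices (4,4), (4,5), (4,6), (5,6), (5,4).
By the shoelace formula its area is 2.00.

2.00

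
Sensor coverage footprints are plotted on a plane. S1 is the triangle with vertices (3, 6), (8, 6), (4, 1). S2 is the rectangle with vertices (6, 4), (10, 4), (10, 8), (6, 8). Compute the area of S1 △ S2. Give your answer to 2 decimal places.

23.70

|S1| = 12.5, |S2| = 16, |S1∩S2| = 2.4.
|S1 △ S2| = |S1| + |S2| − 2·|S1∩S2| = 12.5 + 16 − 4.8 = 23.70.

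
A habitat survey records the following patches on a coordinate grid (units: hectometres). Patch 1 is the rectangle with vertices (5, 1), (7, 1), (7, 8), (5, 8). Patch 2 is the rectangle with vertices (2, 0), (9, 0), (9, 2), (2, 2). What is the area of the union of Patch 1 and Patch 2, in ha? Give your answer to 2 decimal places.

26.00

By inclusion–exclusion:
Individual areas: |Patch 1| = 14, |Patch 2| = 14.
|Patch 1∩Patch 2|: x∈[5,7], y∈[1,2] → 2·1 = 2.
|Patch 1 ∪ Patch 2| = 28 − 2 = 26.00.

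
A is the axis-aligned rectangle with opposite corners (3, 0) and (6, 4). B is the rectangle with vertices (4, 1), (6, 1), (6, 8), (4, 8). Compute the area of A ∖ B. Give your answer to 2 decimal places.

|A∩B|: x∈[4,6], y∈[1,4] → 2·3 = 6.
|A| = 12.
|A ∖ B| = |A| − |A∩B| = 12 − 6 = 6.00.

6.00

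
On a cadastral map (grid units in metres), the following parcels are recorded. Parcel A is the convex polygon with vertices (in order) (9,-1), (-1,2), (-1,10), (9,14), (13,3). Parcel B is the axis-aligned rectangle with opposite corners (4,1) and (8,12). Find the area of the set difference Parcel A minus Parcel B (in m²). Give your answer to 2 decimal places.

|Parcel A| = 145, |Parcel A∩Parcel B| = 44.
|Parcel A ∖ Parcel B| = |Parcel A| − |Parcel A∩Parcel B| = 145 − 44 = 101.00.

101.00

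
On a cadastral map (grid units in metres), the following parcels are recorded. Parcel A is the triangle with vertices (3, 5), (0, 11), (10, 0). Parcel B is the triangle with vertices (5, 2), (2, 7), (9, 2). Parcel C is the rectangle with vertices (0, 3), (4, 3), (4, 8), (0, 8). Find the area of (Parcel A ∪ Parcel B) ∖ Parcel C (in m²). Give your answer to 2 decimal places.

|Parcel A ∪ Parcel B| = 17.2068.
|(Parcel A ∪ Parcel B) ∩ Parcel C| = 4.9174.
|(Parcel A ∪ Parcel B) ∖ Parcel C| = 17.2068 − 4.9174 = 12.29.

12.29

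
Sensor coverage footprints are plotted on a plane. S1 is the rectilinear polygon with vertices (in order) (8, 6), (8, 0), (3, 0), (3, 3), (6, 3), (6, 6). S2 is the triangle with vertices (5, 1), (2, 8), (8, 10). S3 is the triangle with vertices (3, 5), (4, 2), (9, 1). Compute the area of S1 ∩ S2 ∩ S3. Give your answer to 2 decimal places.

1.27

The intersection is the polygon with vertices (5.25,1.75), (4.625,1.875), (4.143,3), (5.667,3).
By the shoelace formula its area is 1.27.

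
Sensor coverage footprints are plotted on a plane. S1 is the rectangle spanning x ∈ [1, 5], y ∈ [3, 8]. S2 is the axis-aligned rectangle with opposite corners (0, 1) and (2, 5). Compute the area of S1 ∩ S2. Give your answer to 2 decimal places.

|S1∩S2|: x∈[1,2], y∈[3,5] → 1·2 = 2.

2.00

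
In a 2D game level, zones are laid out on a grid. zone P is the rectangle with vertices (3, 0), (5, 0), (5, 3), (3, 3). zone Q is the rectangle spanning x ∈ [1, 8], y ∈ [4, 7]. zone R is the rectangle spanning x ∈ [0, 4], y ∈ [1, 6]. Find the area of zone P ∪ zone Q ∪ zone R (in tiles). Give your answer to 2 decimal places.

39.00

By inclusion–exclusion:
Individual areas: |zone P| = 6, |zone Q| = 21, |zone R| = 20.
|zone P∩zone Q| = 0 (no overlap).
|zone P∩zone R|: x∈[3,4], y∈[1,3] → 1·2 = 2.
|zone Q∩zone R|: x∈[1,4], y∈[4,6] → 3·2 = 6.
|zone P∩zone Q∩zone R| = 0.
|zone P ∪ zone Q ∪ zone R| = 47 − 8 + 0 = 39.00.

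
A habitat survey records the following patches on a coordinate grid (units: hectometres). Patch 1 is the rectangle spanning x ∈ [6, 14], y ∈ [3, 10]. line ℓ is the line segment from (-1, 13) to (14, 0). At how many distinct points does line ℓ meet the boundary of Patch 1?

2

The segment meets the boundary at (10.538,3), (6,6.933).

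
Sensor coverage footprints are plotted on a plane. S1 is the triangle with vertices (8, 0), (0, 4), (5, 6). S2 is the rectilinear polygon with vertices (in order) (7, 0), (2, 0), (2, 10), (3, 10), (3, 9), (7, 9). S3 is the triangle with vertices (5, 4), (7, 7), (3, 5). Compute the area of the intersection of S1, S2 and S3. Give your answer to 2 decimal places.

2.57

The intersection is the polygon with vertices (5.571,4.857), (5,4), (3,5), (5,6).
By the shoelace formula its area is 2.57.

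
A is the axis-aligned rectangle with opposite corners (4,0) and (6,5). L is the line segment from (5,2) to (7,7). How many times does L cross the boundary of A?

1

The segment meets the boundary at (6,4.5).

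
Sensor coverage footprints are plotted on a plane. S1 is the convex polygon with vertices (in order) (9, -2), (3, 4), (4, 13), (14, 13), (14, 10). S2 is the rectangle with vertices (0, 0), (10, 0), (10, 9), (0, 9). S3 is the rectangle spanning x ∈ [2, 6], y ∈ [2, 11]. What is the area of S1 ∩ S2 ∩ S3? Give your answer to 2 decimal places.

The intersection is the polygon with vertices (3.556,9), (6,9), (6,2), (5,2), (3,4).
By the shoelace formula its area is 17.61.

17.61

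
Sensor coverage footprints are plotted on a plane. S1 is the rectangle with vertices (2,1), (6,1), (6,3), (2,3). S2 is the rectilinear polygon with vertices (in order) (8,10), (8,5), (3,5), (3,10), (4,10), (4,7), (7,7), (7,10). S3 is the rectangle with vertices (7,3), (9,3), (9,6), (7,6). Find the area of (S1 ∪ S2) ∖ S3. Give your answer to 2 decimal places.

23.00

|S1 ∪ S2| = 24.
|(S1 ∪ S2) ∩ S3| = 1.
|(S1 ∪ S2) ∖ S3| = 24 − 1 = 23.00.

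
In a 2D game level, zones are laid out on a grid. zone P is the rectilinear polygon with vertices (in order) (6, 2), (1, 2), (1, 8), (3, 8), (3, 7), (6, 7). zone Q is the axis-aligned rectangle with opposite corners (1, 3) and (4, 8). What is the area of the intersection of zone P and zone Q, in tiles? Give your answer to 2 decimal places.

The intersection is the polygon with vertices (1,8), (3,8), (3,7), (4,7), (4,3), (1,3).
By the shoelace formula its area is 14.00.

14.00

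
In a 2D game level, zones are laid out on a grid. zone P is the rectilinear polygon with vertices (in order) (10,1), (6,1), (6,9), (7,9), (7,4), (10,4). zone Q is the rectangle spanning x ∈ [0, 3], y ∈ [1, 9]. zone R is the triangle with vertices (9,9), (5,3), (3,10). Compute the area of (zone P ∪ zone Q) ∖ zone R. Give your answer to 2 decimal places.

|zone P ∪ zone Q| = 41.
|(zone P ∪ zone Q) ∩ zone R| = 3.75.
|(zone P ∪ zone Q) ∖ zone R| = 41 − 3.75 = 37.25.

37.25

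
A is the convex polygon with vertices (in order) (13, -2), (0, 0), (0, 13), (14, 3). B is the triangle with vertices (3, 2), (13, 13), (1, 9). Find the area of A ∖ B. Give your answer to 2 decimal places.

95.89

|A| = 124.5, |A∩B| = 28.6101.
|A ∖ B| = |A| − |A∩B| = 124.5 − 28.6101 = 95.89.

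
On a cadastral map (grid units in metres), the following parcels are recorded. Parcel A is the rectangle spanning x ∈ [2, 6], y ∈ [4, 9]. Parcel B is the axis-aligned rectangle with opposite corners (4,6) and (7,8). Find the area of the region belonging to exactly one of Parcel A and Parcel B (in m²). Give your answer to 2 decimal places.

|Parcel A∩Parcel B|: x∈[4,6], y∈[6,8] → 2·2 = 4.
|Parcel A △ Parcel B| = |Parcel A| + |Parcel B| − 2·|Parcel A∩Parcel B| = 20 + 6 − 8 = 18.00.

18.00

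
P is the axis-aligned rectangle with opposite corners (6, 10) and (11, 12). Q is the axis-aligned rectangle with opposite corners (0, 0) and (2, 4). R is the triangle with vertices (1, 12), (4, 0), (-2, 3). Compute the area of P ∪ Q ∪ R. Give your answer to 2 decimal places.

By inclusion–exclusion:
Individual areas: |P| = 10, |Q| = 8, |R| = 31.5.
|P∩Q| = 0 (no overlap).
|P∩R| = 0.
|Q∩R| = 5.
|P∩Q∩R| = 0.
|P ∪ Q ∪ R| = 49.5 − 5 + 0 = 44.50.

44.50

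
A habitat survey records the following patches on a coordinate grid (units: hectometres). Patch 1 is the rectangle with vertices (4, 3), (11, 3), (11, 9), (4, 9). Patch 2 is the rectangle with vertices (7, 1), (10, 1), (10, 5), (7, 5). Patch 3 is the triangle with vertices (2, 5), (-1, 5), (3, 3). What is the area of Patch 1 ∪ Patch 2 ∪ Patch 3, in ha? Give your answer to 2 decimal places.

By inclusion–exclusion:
Individual areas: |Patch 1| = 42, |Patch 2| = 12, |Patch 3| = 3.
|Patch 1∩Patch 2|: x∈[7,10], y∈[3,5] → 3·2 = 6.
|Patch 1∩Patch 3| = 0.
|Patch 2∩Patch 3| = 0.
|Patch 1∩Patch 2∩Patch 3| = 0.
|Patch 1 ∪ Patch 2 ∪ Patch 3| = 57 − 6 + 0 = 51.00.

51.00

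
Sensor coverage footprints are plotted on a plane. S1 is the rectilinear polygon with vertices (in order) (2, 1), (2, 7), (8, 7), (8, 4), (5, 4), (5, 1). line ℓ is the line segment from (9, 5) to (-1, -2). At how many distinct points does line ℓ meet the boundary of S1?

The segment meets the boundary at (3.286,1), (5,2.2), (8,4.3), (7.571,4).

4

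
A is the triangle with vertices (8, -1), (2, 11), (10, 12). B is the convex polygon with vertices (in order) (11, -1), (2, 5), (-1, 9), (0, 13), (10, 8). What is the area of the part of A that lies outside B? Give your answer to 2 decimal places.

13.44

|A| = 51, |A∩B| = 37.5638.
|A ∖ B| = |A| − |A∩B| = 51 − 37.5638 = 13.44.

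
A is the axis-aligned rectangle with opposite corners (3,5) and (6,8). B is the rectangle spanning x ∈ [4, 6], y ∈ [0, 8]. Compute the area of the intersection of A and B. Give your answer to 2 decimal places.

6.00

|A∩B|: x∈[4,6], y∈[5,8] → 2·3 = 6.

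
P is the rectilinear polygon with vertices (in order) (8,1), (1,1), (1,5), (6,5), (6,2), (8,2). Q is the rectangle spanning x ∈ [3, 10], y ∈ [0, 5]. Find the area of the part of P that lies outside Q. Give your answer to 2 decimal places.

8.00

|P| = 22, |P∩Q| = 14.
|P ∖ Q| = |P| − |P∩Q| = 22 − 14 = 8.00.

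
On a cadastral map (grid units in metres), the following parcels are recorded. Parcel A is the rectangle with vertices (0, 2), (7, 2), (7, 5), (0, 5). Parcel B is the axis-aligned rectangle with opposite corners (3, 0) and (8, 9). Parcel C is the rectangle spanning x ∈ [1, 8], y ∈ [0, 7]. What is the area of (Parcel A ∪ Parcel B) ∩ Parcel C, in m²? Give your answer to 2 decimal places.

The region (Parcel A ∪ Parcel B) ∩ Parcel C is the polygon with vertices (3,5), (3,7), (8,7), (8,0), (3,0), (3,2), (1,2), (1,5).
By the shoelace formula its area is 41.00.

41.00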